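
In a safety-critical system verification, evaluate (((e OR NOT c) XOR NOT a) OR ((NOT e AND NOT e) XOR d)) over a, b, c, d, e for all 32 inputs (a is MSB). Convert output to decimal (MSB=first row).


Formula: (((e OR NOT c) XOR NOT a) OR ((NOT e AND NOT e) XOR d)) over a, b, c, d, e (32 rows)
Evaluate each row (bits = a,b,c,d,e, MSB first):
  row 0 [00000]: (((0 OR NOT 0) XOR NOT 0) OR ((NOT 0 AND NOT 0) XOR 0)) -> 1
  row 1 [00001]: (((1 OR NOT 0) XOR NOT 0) OR ((NOT 1 AND NOT 1) XOR 0)) -> 0
  row 2 [00010]: (((0 OR NOT 0) XOR NOT 0) OR ((NOT 0 AND NOT 0) XOR 1)) -> 0
  row 3 [00011]: (((1 OR NOT 0) XOR NOT 0) OR ((NOT 1 AND NOT 1) XOR 1)) -> 1
  row 4 [00100]: (((0 OR NOT 1) XOR NOT 0) OR ((NOT 0 AND NOT 0) XOR 0)) -> 1
  row 5 [00101]: (((1 OR NOT 1) XOR NOT 0) OR ((NOT 1 AND NOT 1) XOR 0)) -> 0
  row 6 [00110]: (((0 OR NOT 1) XOR NOT 0) OR ((NOT 0 AND NOT 0) XOR 1)) -> 1
  row 7 [00111]: (((1 OR NOT 1) XOR NOT 0) OR ((NOT 1 AND NOT 1) XOR 1)) -> 1
  row 8 [01000]: (((0 OR NOT 0) XOR NOT 0) OR ((NOT 0 AND NOT 0) XOR 0)) -> 1
  row 9 [01001]: (((1 OR NOT 0) XOR NOT 0) OR ((NOT 1 AND NOT 1) XOR 0)) -> 0
  row 10 [01010]: (((0 OR NOT 0) XOR NOT 0) OR ((NOT 0 AND NOT 0) XOR 1)) -> 0
  row 11 [01011]: (((1 OR NOT 0) XOR NOT 0) OR ((NOT 1 AND NOT 1) XOR 1)) -> 1
  row 12 [01100]: (((0 OR NOT 1) XOR NOT 0) OR ((NOT 0 AND NOT 0) XOR 0)) -> 1
  row 13 [01101]: (((1 OR NOT 1) XOR NOT 0) OR ((NOT 1 AND NOT 1) XOR 0)) -> 0
  row 14 [01110]: (((0 OR NOT 1) XOR NOT 0) OR ((NOT 0 AND NOT 0) XOR 1)) -> 1
  row 15 [01111]: (((1 OR NOT 1) XOR NOT 0) OR ((NOT 1 AND NOT 1) XOR 1)) -> 1
  row 16 [10000]: (((0 OR NOT 0) XOR NOT 1) OR ((NOT 0 AND NOT 0) XOR 0)) -> 1
  row 17 [10001]: (((1 OR NOT 0) XOR NOT 1) OR ((NOT 1 AND NOT 1) XOR 0)) -> 1
  row 18 [10010]: (((0 OR NOT 0) XOR NOT 1) OR ((NOT 0 AND NOT 0) XOR 1)) -> 1
  row 19 [10011]: (((1 OR NOT 0) XOR NOT 1) OR ((NOT 1 AND NOT 1) XOR 1)) -> 1
  row 20 [10100]: (((0 OR NOT 1) XOR NOT 1) OR ((NOT 0 AND NOT 0) XOR 0)) -> 1
  row 21 [10101]: (((1 OR NOT 1) XOR NOT 1) OR ((NOT 1 AND NOT 1) XOR 0)) -> 1
  row 22 [10110]: (((0 OR NOT 1) XOR NOT 1) OR ((NOT 0 AND NOT 0) XOR 1)) -> 0
  row 23 [10111]: (((1 OR NOT 1) XOR NOT 1) OR ((NOT 1 AND NOT 1) XOR 1)) -> 1
  row 24 [11000]: (((0 OR NOT 0) XOR NOT 1) OR ((NOT 0 AND NOT 0) XOR 0)) -> 1
  row 25 [11001]: (((1 OR NOT 0) XOR NOT 1) OR ((NOT 1 AND NOT 1) XOR 0)) -> 1
  row 26 [11010]: (((0 OR NOT 0) XOR NOT 1) OR ((NOT 0 AND NOT 0) XOR 1)) -> 1
  row 27 [11011]: (((1 OR NOT 0) XOR NOT 1) OR ((NOT 1 AND NOT 1) XOR 1)) -> 1
  row 28 [11100]: (((0 OR NOT 1) XOR NOT 1) OR ((NOT 0 AND NOT 0) XOR 0)) -> 1
  row 29 [11101]: (((1 OR NOT 1) XOR NOT 1) OR ((NOT 1 AND NOT 1) XOR 0)) -> 1
  row 30 [11110]: (((0 OR NOT 1) XOR NOT 1) OR ((NOT 0 AND NOT 0) XOR 1)) -> 0
  row 31 [11111]: (((1 OR NOT 1) XOR NOT 1) OR ((NOT 1 AND NOT 1) XOR 1)) -> 1
Full result column, 4 rows per line (a,b,c fixed per line; d,e runs 00..11 left to right):
  rows 0-3 [a,b,c=000]: 1001  = hex 9
  rows 4-7 [a,b,c=001]: 1011  = hex B
  rows 8-11 [a,b,c=010]: 1001  = hex 9
  rows 12-15 [a,b,c=011]: 1011  = hex B
  rows 16-19 [a,b,c=100]: 1111  = hex F
  rows 20-23 [a,b,c=101]: 1101  = hex D
  rows 24-27 [a,b,c=110]: 1111  = hex F
  rows 28-31 [a,b,c=111]: 1101  = hex D
Output column (row 0 .. row 31) = 10011011100110111111110111111101
Output column grouped in 4s = 1001 1011 1001 1011 1111 1101 1111 1101 = 0x9B9BFDFD
Convert to decimal digit by digit (value = value*16 + digit):
  9 -> 9
  9*16 + 11 (B) = 155
  155*16 + 9 = 2489
  2489*16 + 11 (B) = 39835
  39835*16 + 15 (F) = 637375
  637375*16 + 13 (D) = 10198013
  10198013*16 + 15 (F) = 163168223
  163168223*16 + 13 (D) = 2610691581
Decimal = 2610691581

2610691581


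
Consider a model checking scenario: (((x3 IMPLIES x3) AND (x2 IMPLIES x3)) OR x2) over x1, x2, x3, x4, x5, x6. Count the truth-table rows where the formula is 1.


Formula: (((x3 IMPLIES x3) AND (x2 IMPLIES x3)) OR x2) over 6 vars (64 rows)
Evaluate each row (x1, x2, x3, x4, x5, x6 as bits, MSB first):
  row 0 [000000]: (((0 IMPLIES 0) AND (0 IMPLIES 0)) OR 0) -> 1
  row 1 [000001]: (((0 IMPLIES 0) AND (0 IMPLIES 0)) OR 0) -> 1
  row 2 [000010]: (((0 IMPLIES 0) AND (0 IMPLIES 0)) OR 0) -> 1
  row 3 [000011]: (((0 IMPLIES 0) AND (0 IMPLIES 0)) OR 0) -> 1
  row 4 [000100]: (((0 IMPLIES 0) AND (0 IMPLIES 0)) OR 0) -> 1
  (every remaining row is evaluated the same way; all 64 results are listed next)
Full result column, 8 rows per line (x1,x2,x3 fixed per line; x4,x5,x6 runs 000..111 left to right):
  rows 0-7 [x1,x2,x3=000]: 11111111  (ones: 8)
  rows 8-15 [x1,x2,x3=001]: 11111111  (ones: 8)
  rows 16-23 [x1,x2,x3=010]: 11111111  (ones: 8)
  rows 24-31 [x1,x2,x3=011]: 11111111  (ones: 8)
  rows 32-39 [x1,x2,x3=100]: 11111111  (ones: 8)
  rows 40-47 [x1,x2,x3=101]: 11111111  (ones: 8)
  rows 48-55 [x1,x2,x3=110]: 11111111  (ones: 8)
  rows 56-63 [x1,x2,x3=111]: 11111111  (ones: 8)
Count of 1-rows = 8+8+8+8+8+8+8+8 = 64

64


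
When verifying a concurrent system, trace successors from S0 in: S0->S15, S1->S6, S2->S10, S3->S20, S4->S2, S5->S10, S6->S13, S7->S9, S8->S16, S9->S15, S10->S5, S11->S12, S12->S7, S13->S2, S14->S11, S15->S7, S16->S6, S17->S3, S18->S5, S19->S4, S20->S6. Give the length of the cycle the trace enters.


Trace from S0 until a state repeats:
  S0 -> S15 -> S7 -> S9 -> S15
S15 first seen at step 1, revisited at step 4.
Cycle length = 4 - 1 = 3

3


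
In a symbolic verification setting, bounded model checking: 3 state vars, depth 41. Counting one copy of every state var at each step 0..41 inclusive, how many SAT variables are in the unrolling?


BMC unrolls to depth k, creating one copy of each state var for steps 0..k.
Step count = 41 + 1 = 42 (steps 0 through 41)
Vars per step = 3
Total = 3 * 42 = 126

126


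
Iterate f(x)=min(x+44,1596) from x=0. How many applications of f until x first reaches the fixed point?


Step 1: x=0, cap=1596, increment=44
Step 2: x grows by 44 each step until capped at 1596; fixed point is x=1596
Step 3: iterations = ceil(1596/44) = 37

37


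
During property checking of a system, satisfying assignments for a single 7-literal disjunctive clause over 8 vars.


Step 1: Total=2^8=256
Step 2: Unsat when all 7 false: 2^1=2
Step 3: Sat=256-2=254

254


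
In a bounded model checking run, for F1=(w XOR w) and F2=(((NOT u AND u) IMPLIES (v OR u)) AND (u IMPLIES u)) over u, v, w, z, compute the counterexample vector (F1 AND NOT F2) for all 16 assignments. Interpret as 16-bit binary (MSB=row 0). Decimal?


F1 = (w XOR w)
F2 = (((NOT u AND u) IMPLIES (v OR u)) AND (u IMPLIES u))
Counterexample to F1=>F2 is where F1=1 and F2=0.
Evaluate each row (bits = u,v,w,z, MSB first):
  row 0 [0000]: F1=0 F2=1 -> F1&~F2 -> 0
  row 1 [0001]: F1=0 F2=1 -> F1&~F2 -> 0
  row 2 [0010]: F1=0 F2=1 -> F1&~F2 -> 0
  row 3 [0011]: F1=0 F2=1 -> F1&~F2 -> 0
  row 4 [0100]: F1=0 F2=1 -> F1&~F2 -> 0
  row 5 [0101]: F1=0 F2=1 -> F1&~F2 -> 0
  row 6 [0110]: F1=0 F2=1 -> F1&~F2 -> 0
  row 7 [0111]: F1=0 F2=1 -> F1&~F2 -> 0
  row 8 [1000]: F1=0 F2=1 -> F1&~F2 -> 0
  row 9 [1001]: F1=0 F2=1 -> F1&~F2 -> 0
  row 10 [1010]: F1=0 F2=1 -> F1&~F2 -> 0
  row 11 [1011]: F1=0 F2=1 -> F1&~F2 -> 0
  row 12 [1100]: F1=0 F2=1 -> F1&~F2 -> 0
  row 13 [1101]: F1=0 F2=1 -> F1&~F2 -> 0
  row 14 [1110]: F1=0 F2=1 -> F1&~F2 -> 0
  row 15 [1111]: F1=0 F2=1 -> F1&~F2 -> 0
Full result column, 4 rows per line (u,v fixed per line; w,z runs 00..11 left to right):
  rows 0-3 [u,v=00]: 0000  = hex 0
  rows 4-7 [u,v=01]: 0000  = hex 0
  rows 8-11 [u,v=10]: 0000  = hex 0
  rows 12-15 [u,v=11]: 0000  = hex 0
Counterexample vector (row 0 .. row 15) = 0000000000000000
Output column grouped in 4s = 0000 0000 0000 0000 = 0x0000
Convert to decimal digit by digit (value = value*16 + digit):
  0 -> 0
  0*16 + 0 = 0
  0*16 + 0 = 0
  0*16 + 0 = 0
Decimal = 0

0


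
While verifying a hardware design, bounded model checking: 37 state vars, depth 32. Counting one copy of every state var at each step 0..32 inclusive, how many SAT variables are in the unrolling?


BMC unrolls to depth k, creating one copy of each state var for steps 0..k.
Step count = 32 + 1 = 33 (steps 0 through 32)
Vars per step = 37
Total = 37 * 33 = 1221

1221


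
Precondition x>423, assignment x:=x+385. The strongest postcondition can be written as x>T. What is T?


Formula: sp(P, x:=E) = exists old_x. (x = E[old_x/x]) AND P[old_x/x] (old_x is the value of x before the assignment; eliminate old_x by solving x = E[old_x/x] for old_x)
Step 1: Precondition P: x>423, i.e. old_x > 423
Step 2: Assignment gives x = old_x + 385, so old_x = x - 385
Step 3: Substitute into P: x - 385 > 423
Step 4: Simplify: x > 423+385 = 808

808


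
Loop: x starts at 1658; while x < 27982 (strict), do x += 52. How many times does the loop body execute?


Step 1: x goes from 1658 toward 27982 by 52; the body runs while x<27982, so iterations = ceil((bound-start)/step)
Step 2: Distance=26324
Step 3: ceil(26324/52)=507

507


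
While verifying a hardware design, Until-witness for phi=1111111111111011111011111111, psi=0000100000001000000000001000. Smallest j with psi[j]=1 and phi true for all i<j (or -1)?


(phi U psi) at 0: need smallest j with psi[j]=1 and phi[i]=1 for all i in [0,j).
Scan from step 0:
  step 0: phi=1, psi=0 -> continue
  step 1: phi=1, psi=0 -> continue
  step 2: phi=1, psi=0 -> continue
  step 3: phi=1, psi=0 -> continue
  step 4: psi=1 and phi held for [0,4) -> witness found
Witness step = 4

4


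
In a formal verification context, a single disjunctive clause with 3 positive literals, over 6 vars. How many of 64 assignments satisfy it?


Step 1: Total=2^6=64
Step 2: Unsat when all 3 false: 2^3=8
Step 3: Sat=64-8=56

56


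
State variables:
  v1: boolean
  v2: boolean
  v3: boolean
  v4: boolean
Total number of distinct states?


State space = product of domain sizes of all variables.
Domain sizes:
  v1 (boolean): 2
  v2 (boolean): 2
  v3 (boolean): 2
  v4 (boolean): 2
Product = 2 * 2 * 2 * 2 = 16

16


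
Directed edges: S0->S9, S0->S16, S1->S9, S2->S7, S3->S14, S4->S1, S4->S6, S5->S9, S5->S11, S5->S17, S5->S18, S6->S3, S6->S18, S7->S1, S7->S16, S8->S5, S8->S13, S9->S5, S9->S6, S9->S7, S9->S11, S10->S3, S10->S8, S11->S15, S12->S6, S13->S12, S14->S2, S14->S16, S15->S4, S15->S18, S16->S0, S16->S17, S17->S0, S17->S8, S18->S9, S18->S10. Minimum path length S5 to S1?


BFS layer-by-layer from S5:
  dist 0: {S5}
  dist 1: {S9, S11, S17, S18}
  dist 2: {S0, S6, S7, S8, S10, S15}
  dist 3: {S1, S3, S4, S13, S16}
  -> S1 reached at distance 3
Shortest path length = 3

3


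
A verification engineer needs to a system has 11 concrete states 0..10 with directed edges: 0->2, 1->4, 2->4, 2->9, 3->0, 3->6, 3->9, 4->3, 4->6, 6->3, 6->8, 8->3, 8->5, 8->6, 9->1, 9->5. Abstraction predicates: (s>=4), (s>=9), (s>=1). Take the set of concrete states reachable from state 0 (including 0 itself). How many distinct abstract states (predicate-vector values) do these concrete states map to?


BFS from 0:
Concrete reachable: {0, 1, 2, 3, 4, 5, 6, 8, 9}
Abstract via predicates (s>=4), (s>=9), (s>=1):
  (0,0,0) <- {0}
  (0,0,1) <- {1, 2, 3}
  (1,0,1) <- {4, 5, 6, 8}
  (1,1,1) <- {9}
Distinct abstract states = 4

4


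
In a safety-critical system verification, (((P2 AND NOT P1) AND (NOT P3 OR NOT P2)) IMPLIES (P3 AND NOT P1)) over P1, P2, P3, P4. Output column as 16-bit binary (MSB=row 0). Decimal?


Formula: (((P2 AND NOT P1) AND (NOT P3 OR NOT P2)) IMPLIES (P3 AND NOT P1)) over P1, P2, P3, P4 (16 rows)
Evaluate each row (bits = P1,P2,P3,P4, MSB first):
  row 0 [0000]: (((0 AND NOT 0) AND (NOT 0 OR NOT 0)) IMPLIES (0 AND NOT 0)) -> 1
  row 1 [0001]: (((0 AND NOT 0) AND (NOT 0 OR NOT 0)) IMPLIES (0 AND NOT 0)) -> 1
  row 2 [0010]: (((0 AND NOT 0) AND (NOT 1 OR NOT 0)) IMPLIES (1 AND NOT 0)) -> 1
  row 3 [0011]: (((0 AND NOT 0) AND (NOT 1 OR NOT 0)) IMPLIES (1 AND NOT 0)) -> 1
  row 4 [0100]: (((1 AND NOT 0) AND (NOT 0 OR NOT 1)) IMPLIES (0 AND NOT 0)) -> 0
  row 5 [0101]: (((1 AND NOT 0) AND (NOT 0 OR NOT 1)) IMPLIES (0 AND NOT 0)) -> 0
  row 6 [0110]: (((1 AND NOT 0) AND (NOT 1 OR NOT 1)) IMPLIES (1 AND NOT 0)) -> 1
  row 7 [0111]: (((1 AND NOT 0) AND (NOT 1 OR NOT 1)) IMPLIES (1 AND NOT 0)) -> 1
  row 8 [1000]: (((0 AND NOT 1) AND (NOT 0 OR NOT 0)) IMPLIES (0 AND NOT 1)) -> 1
  row 9 [1001]: (((0 AND NOT 1) AND (NOT 0 OR NOT 0)) IMPLIES (0 AND NOT 1)) -> 1
  row 10 [1010]: (((0 AND NOT 1) AND (NOT 1 OR NOT 0)) IMPLIES (1 AND NOT 1)) -> 1
  row 11 [1011]: (((0 AND NOT 1) AND (NOT 1 OR NOT 0)) IMPLIES (1 AND NOT 1)) -> 1
  row 12 [1100]: (((1 AND NOT 1) AND (NOT 0 OR NOT 1)) IMPLIES (0 AND NOT 1)) -> 1
  row 13 [1101]: (((1 AND NOT 1) AND (NOT 0 OR NOT 1)) IMPLIES (0 AND NOT 1)) -> 1
  row 14 [1110]: (((1 AND NOT 1) AND (NOT 1 OR NOT 1)) IMPLIES (1 AND NOT 1)) -> 1
  row 15 [1111]: (((1 AND NOT 1) AND (NOT 1 OR NOT 1)) IMPLIES (1 AND NOT 1)) -> 1
Full result column, 4 rows per line (P1,P2 fixed per line; P3,P4 runs 00..11 left to right):
  rows 0-3 [P1,P2=00]: 1111  = hex F
  rows 4-7 [P1,P2=01]: 0011  = hex 3
  rows 8-11 [P1,P2=10]: 1111  = hex F
  rows 12-15 [P1,P2=11]: 1111  = hex F
Output column (row 0 .. row 15) = 1111001111111111
Output column grouped in 4s = 1111 0011 1111 1111 = 0xF3FF
Convert to decimal digit by digit (value = value*16 + digit):
  F -> 15
  15*16 + 3 = 243
  243*16 + 15 (F) = 3903
  3903*16 + 15 (F) = 62463
Decimal = 62463

62463


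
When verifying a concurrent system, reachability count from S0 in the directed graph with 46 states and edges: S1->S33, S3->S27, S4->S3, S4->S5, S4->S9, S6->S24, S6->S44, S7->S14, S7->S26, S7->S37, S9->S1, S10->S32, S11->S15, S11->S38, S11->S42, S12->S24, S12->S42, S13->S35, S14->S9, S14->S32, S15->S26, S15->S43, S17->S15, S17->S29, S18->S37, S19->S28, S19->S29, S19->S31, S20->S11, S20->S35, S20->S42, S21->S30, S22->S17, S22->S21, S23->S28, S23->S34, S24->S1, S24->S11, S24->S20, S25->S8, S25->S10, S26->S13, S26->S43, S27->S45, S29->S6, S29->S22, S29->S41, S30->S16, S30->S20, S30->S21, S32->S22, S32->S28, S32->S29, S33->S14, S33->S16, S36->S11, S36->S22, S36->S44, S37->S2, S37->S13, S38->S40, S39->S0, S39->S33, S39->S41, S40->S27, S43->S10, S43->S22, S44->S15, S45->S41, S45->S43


BFS from S0:
  layer 0: {S0}
Reachable set: {S0}
Count = 1

1


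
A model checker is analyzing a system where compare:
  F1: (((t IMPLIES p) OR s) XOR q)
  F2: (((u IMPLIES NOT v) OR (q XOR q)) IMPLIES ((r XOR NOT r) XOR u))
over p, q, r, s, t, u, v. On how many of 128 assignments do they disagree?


F1 = (((t IMPLIES p) OR s) XOR q)
F2 = (((u IMPLIES NOT v) OR (q XOR q)) IMPLIES ((r XOR NOT r) XOR u))
Evaluate both on each of 128 rows (bits = p,q,r,s,t,u,v):
  row 0 [0000000]: F1=1 F2=1 -> 0
  row 1 [0000001]: F1=1 F2=1 -> 0
  row 2 [0000010]: F1=1 F2=0 (differ) -> 1
  row 3 [0000011]: F1=1 F2=1 -> 0
  row 4 [0000100]: F1=0 F2=1 (differ) -> 1
  (every remaining row is evaluated the same way; all 128 results are listed next)
Full result column, 8 rows per line (p,q,r,s fixed per line; t,u,v runs 000..111 left to right):
  rows 0-7 [p,q,r,s=0000]: 00101101  (ones: 4)
  rows 8-15 [p,q,r,s=0001]: 00100010  (ones: 2)
  rows 16-23 [p,q,r,s=0010]: 00101101  (ones: 4)
  rows 24-31 [p,q,r,s=0011]: 00100010  (ones: 2)
  rows 32-39 [p,q,r,s=0100]: 11010010  (ones: 4)
  rows 40-47 [p,q,r,s=0101]: 11011101  (ones: 6)
  rows 48-55 [p,q,r,s=0110]: 11010010  (ones: 4)
  rows 56-63 [p,q,r,s=0111]: 11011101  (ones: 6)
  rows 64-71 [p,q,r,s=1000]: 00100010  (ones: 2)
  rows 72-79 [p,q,r,s=1001]: 00100010  (ones: 2)
  rows 80-87 [p,q,r,s=1010]: 00100010  (ones: 2)
  rows 88-95 [p,q,r,s=1011]: 00100010  (ones: 2)
  rows 96-103 [p,q,r,s=1100]: 11011101  (ones: 6)
  rows 104-111 [p,q,r,s=1101]: 11011101  (ones: 6)
  rows 112-119 [p,q,r,s=1110]: 11011101  (ones: 6)
  rows 120-127 [p,q,r,s=1111]: 11011101  (ones: 6)
Disagreements = 4+2+4+2+4+6+4+6+2+2+2+2+6+6+6+6 = 64

64


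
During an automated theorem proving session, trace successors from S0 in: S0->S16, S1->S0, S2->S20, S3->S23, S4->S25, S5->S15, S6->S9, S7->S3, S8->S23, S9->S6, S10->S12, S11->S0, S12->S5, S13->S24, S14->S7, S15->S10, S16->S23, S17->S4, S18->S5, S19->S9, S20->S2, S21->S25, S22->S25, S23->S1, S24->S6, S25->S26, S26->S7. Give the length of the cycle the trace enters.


Trace from S0 until a state repeats:
  S0 -> S16 -> S23 -> S1 -> S0
S0 first seen at step 0, revisited at step 4.
Cycle length = 4 - 0 = 4

4


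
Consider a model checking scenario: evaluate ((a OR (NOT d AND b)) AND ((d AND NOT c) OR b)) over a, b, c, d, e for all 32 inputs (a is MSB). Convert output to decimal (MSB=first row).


Formula: ((a OR (NOT d AND b)) AND ((d AND NOT c) OR b)) over a, b, c, d, e (32 rows)
Evaluate each row (bits = a,b,c,d,e, MSB first):
  row 0 [00000]: ((0 OR (NOT 0 AND 0)) AND ((0 AND NOT 0) OR 0)) -> 0
  row 1 [00001]: ((0 OR (NOT 0 AND 0)) AND ((0 AND NOT 0) OR 0)) -> 0
  row 2 [00010]: ((0 OR (NOT 1 AND 0)) AND ((1 AND NOT 0) OR 0)) -> 0
  row 3 [00011]: ((0 OR (NOT 1 AND 0)) AND ((1 AND NOT 0) OR 0)) -> 0
  row 4 [00100]: ((0 OR (NOT 0 AND 0)) AND ((0 AND NOT 1) OR 0)) -> 0
  row 5 [00101]: ((0 OR (NOT 0 AND 0)) AND ((0 AND NOT 1) OR 0)) -> 0
  row 6 [00110]: ((0 OR (NOT 1 AND 0)) AND ((1 AND NOT 1) OR 0)) -> 0
  row 7 [00111]: ((0 OR (NOT 1 AND 0)) AND ((1 AND NOT 1) OR 0)) -> 0
  row 8 [01000]: ((0 OR (NOT 0 AND 1)) AND ((0 AND NOT 0) OR 1)) -> 1
  row 9 [01001]: ((0 OR (NOT 0 AND 1)) AND ((0 AND NOT 0) OR 1)) -> 1
  row 10 [01010]: ((0 OR (NOT 1 AND 1)) AND ((1 AND NOT 0) OR 1)) -> 0
  row 11 [01011]: ((0 OR (NOT 1 AND 1)) AND ((1 AND NOT 0) OR 1)) -> 0
  row 12 [01100]: ((0 OR (NOT 0 AND 1)) AND ((0 AND NOT 1) OR 1)) -> 1
  row 13 [01101]: ((0 OR (NOT 0 AND 1)) AND ((0 AND NOT 1) OR 1)) -> 1
  row 14 [01110]: ((0 OR (NOT 1 AND 1)) AND ((1 AND NOT 1) OR 1)) -> 0
  row 15 [01111]: ((0 OR (NOT 1 AND 1)) AND ((1 AND NOT 1) OR 1)) -> 0
  row 16 [10000]: ((1 OR (NOT 0 AND 0)) AND ((0 AND NOT 0) OR 0)) -> 0
  row 17 [10001]: ((1 OR (NOT 0 AND 0)) AND ((0 AND NOT 0) OR 0)) -> 0
  row 18 [10010]: ((1 OR (NOT 1 AND 0)) AND ((1 AND NOT 0) OR 0)) -> 1
  row 19 [10011]: ((1 OR (NOT 1 AND 0)) AND ((1 AND NOT 0) OR 0)) -> 1
  row 20 [10100]: ((1 OR (NOT 0 AND 0)) AND ((0 AND NOT 1) OR 0)) -> 0
  row 21 [10101]: ((1 OR (NOT 0 AND 0)) AND ((0 AND NOT 1) OR 0)) -> 0
  row 22 [10110]: ((1 OR (NOT 1 AND 0)) AND ((1 AND NOT 1) OR 0)) -> 0
  row 23 [10111]: ((1 OR (NOT 1 AND 0)) AND ((1 AND NOT 1) OR 0)) -> 0
  row 24 [11000]: ((1 OR (NOT 0 AND 1)) AND ((0 AND NOT 0) OR 1)) -> 1
  row 25 [11001]: ((1 OR (NOT 0 AND 1)) AND ((0 AND NOT 0) OR 1)) -> 1
  row 26 [11010]: ((1 OR (NOT 1 AND 1)) AND ((1 AND NOT 0) OR 1)) -> 1
  row 27 [11011]: ((1 OR (NOT 1 AND 1)) AND ((1 AND NOT 0) OR 1)) -> 1
  row 28 [11100]: ((1 OR (NOT 0 AND 1)) AND ((0 AND NOT 1) OR 1)) -> 1
  row 29 [11101]: ((1 OR (NOT 0 AND 1)) AND ((0 AND NOT 1) OR 1)) -> 1
  row 30 [11110]: ((1 OR (NOT 1 AND 1)) AND ((1 AND NOT 1) OR 1)) -> 1
  row 31 [11111]: ((1 OR (NOT 1 AND 1)) AND ((1 AND NOT 1) OR 1)) -> 1
Full result column, 4 rows per line (a,b,c fixed per line; d,e runs 00..11 left to right):
  rows 0-3 [a,b,c=000]: 0000  = hex 0
  rows 4-7 [a,b,c=001]: 0000  = hex 0
  rows 8-11 [a,b,c=010]: 1100  = hex C
  rows 12-15 [a,b,c=011]: 1100  = hex C
  rows 16-19 [a,b,c=100]: 0011  = hex 3
  rows 20-23 [a,b,c=101]: 0000  = hex 0
  rows 24-27 [a,b,c=110]: 1111  = hex F
  rows 28-31 [a,b,c=111]: 1111  = hex F
Output column (row 0 .. row 31) = 00000000110011000011000011111111
Output column grouped in 4s = 0000 0000 1100 1100 0011 0000 1111 1111 = 0x00CC30FF
Convert to decimal digit by digit (value = value*16 + digit):
  0 -> 0
  0*16 + 0 = 0
  0*16 + 12 (C) = 12
  12*16 + 12 (C) = 204
  204*16 + 3 = 3267
  3267*16 + 0 = 52272
  52272*16 + 15 (F) = 836367
  836367*16 + 15 (F) = 13381887
Decimal = 13381887

13381887


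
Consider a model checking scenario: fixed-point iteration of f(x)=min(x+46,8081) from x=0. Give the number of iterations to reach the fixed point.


Step 1: x=0, cap=8081, increment=46
Step 2: x grows by 46 each step until capped at 8081; fixed point is x=8081
Step 3: iterations = ceil(8081/46) = 176

176


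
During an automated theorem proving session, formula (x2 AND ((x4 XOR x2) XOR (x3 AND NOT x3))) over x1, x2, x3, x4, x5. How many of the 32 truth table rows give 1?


Formula: (x2 AND ((x4 XOR x2) XOR (x3 AND NOT x3))) over 5 vars (32 rows)
Evaluate each row (x1, x2, x3, x4, x5 as bits, MSB first):
  row 0 [00000]: (0 AND ((0 XOR 0) XOR (0 AND NOT 0))) -> 0
  row 1 [00001]: (0 AND ((0 XOR 0) XOR (0 AND NOT 0))) -> 0
  row 2 [00010]: (0 AND ((1 XOR 0) XOR (0 AND NOT 0))) -> 0
  row 3 [00011]: (0 AND ((1 XOR 0) XOR (0 AND NOT 0))) -> 0
  row 4 [00100]: (0 AND ((0 XOR 0) XOR (1 AND NOT 1))) -> 0
  row 5 [00101]: (0 AND ((0 XOR 0) XOR (1 AND NOT 1))) -> 0
  row 6 [00110]: (0 AND ((1 XOR 0) XOR (1 AND NOT 1))) -> 0
  row 7 [00111]: (0 AND ((1 XOR 0) XOR (1 AND NOT 1))) -> 0
  row 8 [01000]: (1 AND ((0 XOR 1) XOR (0 AND NOT 0))) -> 1
  row 9 [01001]: (1 AND ((0 XOR 1) XOR (0 AND NOT 0))) -> 1
  row 10 [01010]: (1 AND ((1 XOR 1) XOR (0 AND NOT 0))) -> 0
  row 11 [01011]: (1 AND ((1 XOR 1) XOR (0 AND NOT 0))) -> 0
  row 12 [01100]: (1 AND ((0 XOR 1) XOR (1 AND NOT 1))) -> 1
  row 13 [01101]: (1 AND ((0 XOR 1) XOR (1 AND NOT 1))) -> 1
  row 14 [01110]: (1 AND ((1 XOR 1) XOR (1 AND NOT 1))) -> 0
  row 15 [01111]: (1 AND ((1 XOR 1) XOR (1 AND NOT 1))) -> 0
  row 16 [10000]: (0 AND ((0 XOR 0) XOR (0 AND NOT 0))) -> 0
  row 17 [10001]: (0 AND ((0 XOR 0) XOR (0 AND NOT 0))) -> 0
  row 18 [10010]: (0 AND ((1 XOR 0) XOR (0 AND NOT 0))) -> 0
  row 19 [10011]: (0 AND ((1 XOR 0) XOR (0 AND NOT 0))) -> 0
  row 20 [10100]: (0 AND ((0 XOR 0) XOR (1 AND NOT 1))) -> 0
  row 21 [10101]: (0 AND ((0 XOR 0) XOR (1 AND NOT 1))) -> 0
  row 22 [10110]: (0 AND ((1 XOR 0) XOR (1 AND NOT 1))) -> 0
  row 23 [10111]: (0 AND ((1 XOR 0) XOR (1 AND NOT 1))) -> 0
  row 24 [11000]: (1 AND ((0 XOR 1) XOR (0 AND NOT 0))) -> 1
  row 25 [11001]: (1 AND ((0 XOR 1) XOR (0 AND NOT 0))) -> 1
  row 26 [11010]: (1 AND ((1 XOR 1) XOR (0 AND NOT 0))) -> 0
  row 27 [11011]: (1 AND ((1 XOR 1) XOR (0 AND NOT 0))) -> 0
  row 28 [11100]: (1 AND ((0 XOR 1) XOR (1 AND NOT 1))) -> 1
  row 29 [11101]: (1 AND ((0 XOR 1) XOR (1 AND NOT 1))) -> 1
  row 30 [11110]: (1 AND ((1 XOR 1) XOR (1 AND NOT 1))) -> 0
  row 31 [11111]: (1 AND ((1 XOR 1) XOR (1 AND NOT 1))) -> 0
Full result column, 8 rows per line (x1,x2 fixed per line; x3,x4,x5 runs 000..111 left to right):
  rows 0-7 [x1,x2=00]: 00000000  (ones: 0)
  rows 8-15 [x1,x2=01]: 11001100  (ones: 4)
  rows 16-23 [x1,x2=10]: 00000000  (ones: 0)
  rows 24-31 [x1,x2=11]: 11001100  (ones: 4)
Count of 1-rows = 0+4+0+4 = 8

8


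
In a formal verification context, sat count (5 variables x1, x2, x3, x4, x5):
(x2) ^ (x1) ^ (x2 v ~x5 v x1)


CNF with 3 clauses over 5 vars (32 assignments).
An assignment satisfies CNF iff every clause has >=1 true literal.
Check each row (bits = x1,x2,x3,x4,x5; clause T/F shown):
  row 0 [00000]: clauses=FFT -> 0
  row 1 [00001]: clauses=FFF -> 0
  row 2 [00010]: clauses=FFT -> 0
  row 3 [00011]: clauses=FFF -> 0
  row 4 [00100]: clauses=FFT -> 0
  row 5 [00101]: clauses=FFF -> 0
  row 6 [00110]: clauses=FFT -> 0
  row 7 [00111]: clauses=FFF -> 0
  row 8 [01000]: clauses=TFT -> 0
  row 9 [01001]: clauses=TFT -> 0
  row 10 [01010]: clauses=TFT -> 0
  row 11 [01011]: clauses=TFT -> 0
  row 12 [01100]: clauses=TFT -> 0
  row 13 [01101]: clauses=TFT -> 0
  row 14 [01110]: clauses=TFT -> 0
  row 15 [01111]: clauses=TFT -> 0
  row 16 [10000]: clauses=FTT -> 0
  row 17 [10001]: clauses=FTT -> 0
  row 18 [10010]: clauses=FTT -> 0
  row 19 [10011]: clauses=FTT -> 0
  row 20 [10100]: clauses=FTT -> 0
  row 21 [10101]: clauses=FTT -> 0
  row 22 [10110]: clauses=FTT -> 0
  row 23 [10111]: clauses=FTT -> 0
  row 24 [11000]: clauses=TTT -> 1
  row 25 [11001]: clauses=TTT -> 1
  row 26 [11010]: clauses=TTT -> 1
  row 27 [11011]: clauses=TTT -> 1
  row 28 [11100]: clauses=TTT -> 1
  row 29 [11101]: clauses=TTT -> 1
  row 30 [11110]: clauses=TTT -> 1
  row 31 [11111]: clauses=TTT -> 1
Full result column, 8 rows per line (x1,x2 fixed per line; x3,x4,x5 runs 000..111 left to right):
  rows 0-7 [x1,x2=00]: 00000000  (ones: 0)
  rows 8-15 [x1,x2=01]: 00000000  (ones: 0)
  rows 16-23 [x1,x2=10]: 00000000  (ones: 0)
  rows 24-31 [x1,x2=11]: 11111111  (ones: 8)
Satisfying assignments = 0+0+0+8 = 8

8


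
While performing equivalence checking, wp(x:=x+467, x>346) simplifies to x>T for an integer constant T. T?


Formula: wp(x:=E, P) = P[E/x] (substitute E for x in postcondition)
Step 1: Postcondition: x>346
Step 2: Substitute x+467 for x: x+467>346
Step 3: Solve for x: x > 346-467 = -121

-121


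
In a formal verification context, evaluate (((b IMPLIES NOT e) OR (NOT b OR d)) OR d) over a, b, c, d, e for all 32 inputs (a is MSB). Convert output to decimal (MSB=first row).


Formula: (((b IMPLIES NOT e) OR (NOT b OR d)) OR d) over a, b, c, d, e (32 rows)
Evaluate each row (bits = a,b,c,d,e, MSB first):
  row 0 [00000]: (((0 IMPLIES NOT 0) OR (NOT 0 OR 0)) OR 0) -> 1
  row 1 [00001]: (((0 IMPLIES NOT 1) OR (NOT 0 OR 0)) OR 0) -> 1
  row 2 [00010]: (((0 IMPLIES NOT 0) OR (NOT 0 OR 1)) OR 1) -> 1
  row 3 [00011]: (((0 IMPLIES NOT 1) OR (NOT 0 OR 1)) OR 1) -> 1
  row 4 [00100]: (((0 IMPLIES NOT 0) OR (NOT 0 OR 0)) OR 0) -> 1
  row 5 [00101]: (((0 IMPLIES NOT 1) OR (NOT 0 OR 0)) OR 0) -> 1
  row 6 [00110]: (((0 IMPLIES NOT 0) OR (NOT 0 OR 1)) OR 1) -> 1
  row 7 [00111]: (((0 IMPLIES NOT 1) OR (NOT 0 OR 1)) OR 1) -> 1
  row 8 [01000]: (((1 IMPLIES NOT 0) OR (NOT 1 OR 0)) OR 0) -> 1
  row 9 [01001]: (((1 IMPLIES NOT 1) OR (NOT 1 OR 0)) OR 0) -> 0
  row 10 [01010]: (((1 IMPLIES NOT 0) OR (NOT 1 OR 1)) OR 1) -> 1
  row 11 [01011]: (((1 IMPLIES NOT 1) OR (NOT 1 OR 1)) OR 1) -> 1
  row 12 [01100]: (((1 IMPLIES NOT 0) OR (NOT 1 OR 0)) OR 0) -> 1
  row 13 [01101]: (((1 IMPLIES NOT 1) OR (NOT 1 OR 0)) OR 0) -> 0
  row 14 [01110]: (((1 IMPLIES NOT 0) OR (NOT 1 OR 1)) OR 1) -> 1
  row 15 [01111]: (((1 IMPLIES NOT 1) OR (NOT 1 OR 1)) OR 1) -> 1
  row 16 [10000]: (((0 IMPLIES NOT 0) OR (NOT 0 OR 0)) OR 0) -> 1
  row 17 [10001]: (((0 IMPLIES NOT 1) OR (NOT 0 OR 0)) OR 0) -> 1
  row 18 [10010]: (((0 IMPLIES NOT 0) OR (NOT 0 OR 1)) OR 1) -> 1
  row 19 [10011]: (((0 IMPLIES NOT 1) OR (NOT 0 OR 1)) OR 1) -> 1
  row 20 [10100]: (((0 IMPLIES NOT 0) OR (NOT 0 OR 0)) OR 0) -> 1
  row 21 [10101]: (((0 IMPLIES NOT 1) OR (NOT 0 OR 0)) OR 0) -> 1
  row 22 [10110]: (((0 IMPLIES NOT 0) OR (NOT 0 OR 1)) OR 1) -> 1
  row 23 [10111]: (((0 IMPLIES NOT 1) OR (NOT 0 OR 1)) OR 1) -> 1
  row 24 [11000]: (((1 IMPLIES NOT 0) OR (NOT 1 OR 0)) OR 0) -> 1
  row 25 [11001]: (((1 IMPLIES NOT 1) OR (NOT 1 OR 0)) OR 0) -> 0
  row 26 [11010]: (((1 IMPLIES NOT 0) OR (NOT 1 OR 1)) OR 1) -> 1
  row 27 [11011]: (((1 IMPLIES NOT 1) OR (NOT 1 OR 1)) OR 1) -> 1
  row 28 [11100]: (((1 IMPLIES NOT 0) OR (NOT 1 OR 0)) OR 0) -> 1
  row 29 [11101]: (((1 IMPLIES NOT 1) OR (NOT 1 OR 0)) OR 0) -> 0
  row 30 [11110]: (((1 IMPLIES NOT 0) OR (NOT 1 OR 1)) OR 1) -> 1
  row 31 [11111]: (((1 IMPLIES NOT 1) OR (NOT 1 OR 1)) OR 1) -> 1
Full result column, 4 rows per line (a,b,c fixed per line; d,e runs 00..11 left to right):
  rows 0-3 [a,b,c=000]: 1111  = hex F
  rows 4-7 [a,b,c=001]: 1111  = hex F
  rows 8-11 [a,b,c=010]: 1011  = hex B
  rows 12-15 [a,b,c=011]: 1011  = hex B
  rows 16-19 [a,b,c=100]: 1111  = hex F
  rows 20-23 [a,b,c=101]: 1111  = hex F
  rows 24-27 [a,b,c=110]: 1011  = hex B
  rows 28-31 [a,b,c=111]: 1011  = hex B
Output column (row 0 .. row 31) = 11111111101110111111111110111011
Output column grouped in 4s = 1111 1111 1011 1011 1111 1111 1011 1011 = 0xFFBBFFBB
Convert to decimal digit by digit (value = value*16 + digit):
  F -> 15
  15*16 + 15 (F) = 255
  255*16 + 11 (B) = 4091
  4091*16 + 11 (B) = 65467
  65467*16 + 15 (F) = 1047487
  1047487*16 + 15 (F) = 16759807
  16759807*16 + 11 (B) = 268156923
  268156923*16 + 11 (B) = 4290510779
Decimal = 4290510779

4290510779


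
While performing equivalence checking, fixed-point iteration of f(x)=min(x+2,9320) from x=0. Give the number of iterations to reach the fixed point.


Step 1: x=0, cap=9320, increment=2
Step 2: x grows by 2 each step until capped at 9320; fixed point is x=9320
Step 3: iterations = ceil(9320/2) = 4660

4660


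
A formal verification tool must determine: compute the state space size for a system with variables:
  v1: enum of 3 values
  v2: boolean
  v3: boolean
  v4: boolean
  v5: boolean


State space = product of domain sizes of all variables.
Domain sizes:
  v1 (enum of 3 values): 3
  v2 (boolean): 2
  v3 (boolean): 2
  v4 (boolean): 2
  v5 (boolean): 2
Product = 3 * 2 * 2 * 2 * 2 = 48

48


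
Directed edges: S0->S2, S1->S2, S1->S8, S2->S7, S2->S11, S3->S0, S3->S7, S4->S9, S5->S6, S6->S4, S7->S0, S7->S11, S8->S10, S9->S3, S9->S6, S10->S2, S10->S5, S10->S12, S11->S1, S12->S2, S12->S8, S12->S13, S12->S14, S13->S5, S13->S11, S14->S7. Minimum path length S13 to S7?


BFS layer-by-layer from S13:
  dist 0: {S13}
  dist 1: {S5, S11}
  dist 2: {S1, S6}
  dist 3: {S2, S4, S8}
  dist 4: {S7, S9, S10}
  -> S7 reached at distance 4
Shortest path length = 4

4


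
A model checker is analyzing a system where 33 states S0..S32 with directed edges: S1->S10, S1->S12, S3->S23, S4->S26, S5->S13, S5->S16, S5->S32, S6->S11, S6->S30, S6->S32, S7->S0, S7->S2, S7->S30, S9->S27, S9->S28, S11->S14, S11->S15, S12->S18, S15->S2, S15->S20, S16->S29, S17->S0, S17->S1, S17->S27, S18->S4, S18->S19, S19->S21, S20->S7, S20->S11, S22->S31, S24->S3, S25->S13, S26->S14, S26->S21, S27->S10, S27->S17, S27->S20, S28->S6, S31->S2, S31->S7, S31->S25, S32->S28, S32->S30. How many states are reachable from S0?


BFS from S0:
  layer 0: {S0}
Reachable set: {S0}
Count = 1

1


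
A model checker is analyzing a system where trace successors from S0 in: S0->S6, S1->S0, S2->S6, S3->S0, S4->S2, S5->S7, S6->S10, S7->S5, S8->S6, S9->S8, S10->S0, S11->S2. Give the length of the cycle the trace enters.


Trace from S0 until a state repeats:
  S0 -> S6 -> S10 -> S0
S0 first seen at step 0, revisited at step 3.
Cycle length = 3 - 0 = 3

3


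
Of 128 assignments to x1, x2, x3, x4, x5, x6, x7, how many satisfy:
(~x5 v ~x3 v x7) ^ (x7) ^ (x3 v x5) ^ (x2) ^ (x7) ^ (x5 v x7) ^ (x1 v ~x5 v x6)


CNF with 7 clauses over 7 vars (128 assignments).
An assignment satisfies CNF iff every clause has >=1 true literal.
Check each row (bits = x1,x2,x3,x4,x5,x6,x7; clause T/F shown):
  row 0 [0000000]: clauses=TFFFFFT -> 0
  row 1 [0000001]: clauses=TTFFTTT -> 0
  row 2 [0000010]: clauses=TFFFFFT -> 0
  row 3 [0000011]: clauses=TTFFTTT -> 0
  row 4 [0000100]: clauses=TFTFFTF -> 0
  (every remaining row is evaluated the same way; all 128 results are listed next)
Full result column, 8 rows per line (x1,x2,x3,x4 fixed per line; x5,x6,x7 runs 000..111 left to right):
  rows 0-7 [x1,x2,x3,x4=0000]: 00000000  (ones: 0)
  rows 8-15 [x1,x2,x3,x4=0001]: 00000000  (ones: 0)
  rows 16-23 [x1,x2,x3,x4=0010]: 00000000  (ones: 0)
  rows 24-31 [x1,x2,x3,x4=0011]: 00000000  (ones: 0)
  rows 32-39 [x1,x2,x3,x4=0100]: 00000001  (ones: 1)
  rows 40-47 [x1,x2,x3,x4=0101]: 00000001  (ones: 1)
  rows 48-55 [x1,x2,x3,x4=0110]: 01010001  (ones: 3)
  rows 56-63 [x1,x2,x3,x4=0111]: 01010001  (ones: 3)
  rows 64-71 [x1,x2,x3,x4=1000]: 00000000  (ones: 0)
  rows 72-79 [x1,x2,x3,x4=1001]: 00000000  (ones: 0)
  rows 80-87 [x1,x2,x3,x4=1010]: 00000000  (ones: 0)
  rows 88-95 [x1,x2,x3,x4=1011]: 00000000  (ones: 0)
  rows 96-103 [x1,x2,x3,x4=1100]: 00000101  (ones: 2)
  rows 104-111 [x1,x2,x3,x4=1101]: 00000101  (ones: 2)
  rows 112-119 [x1,x2,x3,x4=1110]: 01010101  (ones: 4)
  rows 120-127 [x1,x2,x3,x4=1111]: 01010101  (ones: 4)
Satisfying assignments = 0+0+0+0+1+1+3+3+0+0+0+0+2+2+4+4 = 20

20


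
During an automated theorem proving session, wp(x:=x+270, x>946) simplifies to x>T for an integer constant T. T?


Formula: wp(x:=E, P) = P[E/x] (substitute E for x in postcondition)
Step 1: Postcondition: x>946
Step 2: Substitute x+270 for x: x+270>946
Step 3: Solve for x: x > 946-270 = 676

676


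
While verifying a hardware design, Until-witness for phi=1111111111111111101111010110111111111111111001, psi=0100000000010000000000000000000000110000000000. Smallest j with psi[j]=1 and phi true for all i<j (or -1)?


(phi U psi) at 0: need smallest j with psi[j]=1 and phi[i]=1 for all i in [0,j).
Scan from step 0:
  step 0: phi=1, psi=0 -> continue
  step 1: psi=1 and phi held for [0,1) -> witness found
Witness step = 1

1


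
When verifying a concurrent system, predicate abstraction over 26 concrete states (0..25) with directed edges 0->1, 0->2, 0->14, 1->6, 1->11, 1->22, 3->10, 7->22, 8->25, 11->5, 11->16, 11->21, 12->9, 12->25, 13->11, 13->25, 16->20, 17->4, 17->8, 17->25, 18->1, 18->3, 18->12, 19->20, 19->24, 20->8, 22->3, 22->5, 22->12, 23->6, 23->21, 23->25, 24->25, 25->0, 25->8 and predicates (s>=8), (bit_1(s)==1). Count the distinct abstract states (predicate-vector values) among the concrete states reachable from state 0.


BFS from 0:
Concrete reachable: {0, 1, 2, 3, 5, 6, 8, 9, 10, 11, 12, 14, 16, 20, 21, 22, 25}
Abstract via predicates (s>=8), (bit_1(s)==1):
  (0,0) <- {0, 1, 5}
  (0,1) <- {2, 3, 6}
  (1,0) <- {8, 9, 12, 16, 20, 21, 25}
  (1,1) <- {10, 11, 14, 22}
Distinct abstract states = 4

4


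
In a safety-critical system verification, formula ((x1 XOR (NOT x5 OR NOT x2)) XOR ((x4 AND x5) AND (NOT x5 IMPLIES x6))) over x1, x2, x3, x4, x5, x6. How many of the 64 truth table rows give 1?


Formula: ((x1 XOR (NOT x5 OR NOT x2)) XOR ((x4 AND x5) AND (NOT x5 IMPLIES x6))) over 6 vars (64 rows)
Evaluate each row (x1, x2, x3, x4, x5, x6 as bits, MSB first):
  row 0 [000000]: ((0 XOR (NOT 0 OR NOT 0)) XOR ((0 AND 0) AND (NOT 0 IMPLIES 0))) -> 1
  row 1 [000001]: ((0 XOR (NOT 0 OR NOT 0)) XOR ((0 AND 0) AND (NOT 0 IMPLIES 1))) -> 1
  row 2 [000010]: ((0 XOR (NOT 1 OR NOT 0)) XOR ((0 AND 1) AND (NOT 1 IMPLIES 0))) -> 1
  row 3 [000011]: ((0 XOR (NOT 1 OR NOT 0)) XOR ((0 AND 1) AND (NOT 1 IMPLIES 1))) -> 1
  row 4 [000100]: ((0 XOR (NOT 0 OR NOT 0)) XOR ((1 AND 0) AND (NOT 0 IMPLIES 0))) -> 1
  (every remaining row is evaluated the same way; all 64 results are listed next)
Full result column, 8 rows per line (x1,x2,x3 fixed per line; x4,x5,x6 runs 000..111 left to right):
  rows 0-7 [x1,x2,x3=000]: 11111100  (ones: 6)
  rows 8-15 [x1,x2,x3=001]: 11111100  (ones: 6)
  rows 16-23 [x1,x2,x3=010]: 11001111  (ones: 6)
  rows 24-31 [x1,x2,x3=011]: 11001111  (ones: 6)
  rows 32-39 [x1,x2,x3=100]: 00000011  (ones: 2)
  rows 40-47 [x1,x2,x3=101]: 00000011  (ones: 2)
  rows 48-55 [x1,x2,x3=110]: 00110000  (ones: 2)
  rows 56-63 [x1,x2,x3=111]: 00110000  (ones: 2)
Count of 1-rows = 6+6+6+6+2+2+2+2 = 32

32


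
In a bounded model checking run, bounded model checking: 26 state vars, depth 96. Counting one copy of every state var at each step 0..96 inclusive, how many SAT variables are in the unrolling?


BMC unrolls to depth k, creating one copy of each state var for steps 0..k.
Step count = 96 + 1 = 97 (steps 0 through 96)
Vars per step = 26
Total = 26 * 97 = 2522

2522


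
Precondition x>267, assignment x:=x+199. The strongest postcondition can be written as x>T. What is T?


Formula: sp(P, x:=E) = exists old_x. (x = E[old_x/x]) AND P[old_x/x] (old_x is the value of x before the assignment; eliminate old_x by solving x = E[old_x/x] for old_x)
Step 1: Precondition P: x>267, i.e. old_x > 267
Step 2: Assignment gives x = old_x + 199, so old_x = x - 199
Step 3: Substitute into P: x - 199 > 267
Step 4: Simplify: x > 267+199 = 466

466


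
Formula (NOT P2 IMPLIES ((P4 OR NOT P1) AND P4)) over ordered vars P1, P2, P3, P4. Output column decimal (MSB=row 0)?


Formula: (NOT P2 IMPLIES ((P4 OR NOT P1) AND P4)) over P1, P2, P3, P4 (16 rows)
Evaluate each row (bits = P1,P2,P3,P4, MSB first):
  row 0 [0000]: (NOT 0 IMPLIES ((0 OR NOT 0) AND 0)) -> 0
  row 1 [0001]: (NOT 0 IMPLIES ((1 OR NOT 0) AND 1)) -> 1
  row 2 [0010]: (NOT 0 IMPLIES ((0 OR NOT 0) AND 0)) -> 0
  row 3 [0011]: (NOT 0 IMPLIES ((1 OR NOT 0) AND 1)) -> 1
  row 4 [0100]: (NOT 1 IMPLIES ((0 OR NOT 0) AND 0)) -> 1
  row 5 [0101]: (NOT 1 IMPLIES ((1 OR NOT 0) AND 1)) -> 1
  row 6 [0110]: (NOT 1 IMPLIES ((0 OR NOT 0) AND 0)) -> 1
  row 7 [0111]: (NOT 1 IMPLIES ((1 OR NOT 0) AND 1)) -> 1
  row 8 [1000]: (NOT 0 IMPLIES ((0 OR NOT 1) AND 0)) -> 0
  row 9 [1001]: (NOT 0 IMPLIES ((1 OR NOT 1) AND 1)) -> 1
  row 10 [1010]: (NOT 0 IMPLIES ((0 OR NOT 1) AND 0)) -> 0
  row 11 [1011]: (NOT 0 IMPLIES ((1 OR NOT 1) AND 1)) -> 1
  row 12 [1100]: (NOT 1 IMPLIES ((0 OR NOT 1) AND 0)) -> 1
  row 13 [1101]: (NOT 1 IMPLIES ((1 OR NOT 1) AND 1)) -> 1
  row 14 [1110]: (NOT 1 IMPLIES ((0 OR NOT 1) AND 0)) -> 1
  row 15 [1111]: (NOT 1 IMPLIES ((1 OR NOT 1) AND 1)) -> 1
Full result column, 4 rows per line (P1,P2 fixed per line; P3,P4 runs 00..11 left to right):
  rows 0-3 [P1,P2=00]: 0101  = hex 5
  rows 4-7 [P1,P2=01]: 1111  = hex F
  rows 8-11 [P1,P2=10]: 0101  = hex 5
  rows 12-15 [P1,P2=11]: 1111  = hex F
Output column (row 0 .. row 15) = 0101111101011111
Output column grouped in 4s = 0101 1111 0101 1111 = 0x5F5F
Convert to decimal digit by digit (value = value*16 + digit):
  5 -> 5
  5*16 + 15 (F) = 95
  95*16 + 5 = 1525
  1525*16 + 15 (F) = 24415
Decimal = 24415

24415


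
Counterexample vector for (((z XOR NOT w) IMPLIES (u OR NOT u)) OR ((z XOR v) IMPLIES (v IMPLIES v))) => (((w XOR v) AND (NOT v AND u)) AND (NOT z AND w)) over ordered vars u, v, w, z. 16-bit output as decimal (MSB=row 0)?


F1 = (((z XOR NOT w) IMPLIES (u OR NOT u)) OR ((z XOR v) IMPLIES (v IMPLIES v)))
F2 = (((w XOR v) AND (NOT v AND u)) AND (NOT z AND w))
Counterexample to F1=>F2 is where F1=1 and F2=0.
Evaluate each row (bits = u,v,w,z, MSB first):
  row 0 [0000]: F1=1 F2=0 -> F1&~F2 -> 1
  row 1 [0001]: F1=1 F2=0 -> F1&~F2 -> 1
  row 2 [0010]: F1=1 F2=0 -> F1&~F2 -> 1
  row 3 [0011]: F1=1 F2=0 -> F1&~F2 -> 1
  row 4 [0100]: F1=1 F2=0 -> F1&~F2 -> 1
  row 5 [0101]: F1=1 F2=0 -> F1&~F2 -> 1
  row 6 [0110]: F1=1 F2=0 -> F1&~F2 -> 1
  row 7 [0111]: F1=1 F2=0 -> F1&~F2 -> 1
  row 8 [1000]: F1=1 F2=0 -> F1&~F2 -> 1
  row 9 [1001]: F1=1 F2=0 -> F1&~F2 -> 1
  row 10 [1010]: F1=1 F2=1 -> F1&~F2 -> 0
  row 11 [1011]: F1=1 F2=0 -> F1&~F2 -> 1
  row 12 [1100]: F1=1 F2=0 -> F1&~F2 -> 1
  row 13 [1101]: F1=1 F2=0 -> F1&~F2 -> 1
  row 14 [1110]: F1=1 F2=0 -> F1&~F2 -> 1
  row 15 [1111]: F1=1 F2=0 -> F1&~F2 -> 1
Full result column, 4 rows per line (u,v fixed per line; w,z runs 00..11 left to right):
  rows 0-3 [u,v=00]: 1111  = hex F
  rows 4-7 [u,v=01]: 1111  = hex F
  rows 8-11 [u,v=10]: 1101  = hex D
  rows 12-15 [u,v=11]: 1111  = hex F
Counterexample vector (row 0 .. row 15) = 1111111111011111
Output column grouped in 4s = 1111 1111 1101 1111 = 0xFFDF
Convert to decimal digit by digit (value = value*16 + digit):
  F -> 15
  15*16 + 15 (F) = 255
  255*16 + 13 (D) = 4093
  4093*16 + 15 (F) = 65503
Decimal = 65503

65503


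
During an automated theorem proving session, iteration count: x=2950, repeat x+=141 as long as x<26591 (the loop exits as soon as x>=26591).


Step 1: x goes from 2950 toward 26591 by 141; the body runs while x<26591, so iterations = ceil((bound-start)/step)
Step 2: Distance=23641
Step 3: ceil(23641/141)=168

168


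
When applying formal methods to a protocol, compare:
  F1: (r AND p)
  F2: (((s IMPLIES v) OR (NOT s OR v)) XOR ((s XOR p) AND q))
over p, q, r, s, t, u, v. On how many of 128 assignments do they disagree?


F1 = (r AND p)
F2 = (((s IMPLIES v) OR (NOT s OR v)) XOR ((s XOR p) AND q))
Evaluate both on each of 128 rows (bits = p,q,r,s,t,u,v):
  row 0 [0000000]: F1=0 F2=1 (differ) -> 1
  row 1 [0000001]: F1=0 F2=1 (differ) -> 1
  row 2 [0000010]: F1=0 F2=1 (differ) -> 1
  row 3 [0000011]: F1=0 F2=1 (differ) -> 1
  row 4 [0000100]: F1=0 F2=1 (differ) -> 1
  (every remaining row is evaluated the same way; all 128 results are listed next)
Full result column, 8 rows per line (p,q,r,s fixed per line; t,u,v runs 000..111 left to right):
  rows 0-7 [p,q,r,s=0000]: 11111111  (ones: 8)
  rows 8-15 [p,q,r,s=0001]: 01010101  (ones: 4)
  rows 16-23 [p,q,r,s=0010]: 11111111  (ones: 8)
  rows 24-31 [p,q,r,s=0011]: 01010101  (ones: 4)
  rows 32-39 [p,q,r,s=0100]: 11111111  (ones: 8)
  rows 40-47 [p,q,r,s=0101]: 10101010  (ones: 4)
  rows 48-55 [p,q,r,s=0110]: 11111111  (ones: 8)
  rows 56-63 [p,q,r,s=0111]: 10101010  (ones: 4)
  rows 64-71 [p,q,r,s=1000]: 11111111  (ones: 8)
  rows 72-79 [p,q,r,s=1001]: 01010101  (ones: 4)
  rows 80-87 [p,q,r,s=1010]: 00000000  (ones: 0)
  rows 88-95 [p,q,r,s=1011]: 10101010  (ones: 4)
  rows 96-103 [p,q,r,s=1100]: 00000000  (ones: 0)
  rows 104-111 [p,q,r,s=1101]: 01010101  (ones: 4)
  rows 112-119 [p,q,r,s=1110]: 11111111  (ones: 8)
  rows 120-127 [p,q,r,s=1111]: 10101010  (ones: 4)
Disagreements = 8+4+8+4+8+4+8+4+8+4+0+4+0+4+8+4 = 80

80
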